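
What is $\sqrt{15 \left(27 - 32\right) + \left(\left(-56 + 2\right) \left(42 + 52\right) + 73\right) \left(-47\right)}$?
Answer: $\sqrt{235066} \approx 484.84$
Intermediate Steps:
$\sqrt{15 \left(27 - 32\right) + \left(\left(-56 + 2\right) \left(42 + 52\right) + 73\right) \left(-47\right)} = \sqrt{15 \left(-5\right) + \left(\left(-54\right) 94 + 73\right) \left(-47\right)} = \sqrt{-75 + \left(-5076 + 73\right) \left(-47\right)} = \sqrt{-75 - -235141} = \sqrt{-75 + 235141} = \sqrt{235066}$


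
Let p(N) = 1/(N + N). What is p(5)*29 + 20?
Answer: 229/10 ≈ 22.900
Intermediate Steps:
p(N) = 1/(2*N)
p(5)*29 + 20 = ((½)/5)*29 + 20 = ((½)*(⅕))*29 + 20 = (⅒)*29 + 20 = 29/10 + 20 = 229/10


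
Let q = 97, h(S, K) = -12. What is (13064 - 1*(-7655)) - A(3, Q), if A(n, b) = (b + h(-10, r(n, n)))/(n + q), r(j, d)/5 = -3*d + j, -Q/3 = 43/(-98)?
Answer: 203047247/9800 ≈ 20719.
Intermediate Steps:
Q = 129/98 (Q = -129/(-98) = -129*(-1)/98 = -3*(-43/98) = 129/98 ≈ 1.3163)
r(j, d) = -15*d + 5*j (r(j, d) = 5*(-3*d + j) = 5*(j - 3*d) = -15*d + 5*j)
A(n, b) = (-12 + b)/(97 + n) (A(n, b) = (b - 12)/(n + 97) = (-12 + b)/(97 + n))
(13064 - 1*(-7655)) - A(3, Q) = (13064 - 1*(-7655)) - (-12 + 129/98)/(97 + 3) = (13064 + 7655) - (-1047)/(100*98) = 20719 - (-1047)/(100*98) = 20719 - 1*(-1047/9800) = 20719 + 1047/9800 = 203047247/9800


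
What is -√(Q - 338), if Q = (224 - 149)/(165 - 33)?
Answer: -7*I*√3333/22 ≈ -18.369*I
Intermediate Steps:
Q = 25/44 (Q = 75/132 = 75*(1/132) = 25/44 ≈ 0.56818)
-√(Q - 338) = -√(25/44 - 338) = -√(-14847/44) = -7*I*√3333/22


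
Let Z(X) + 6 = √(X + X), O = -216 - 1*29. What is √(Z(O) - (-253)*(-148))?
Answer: √(-37450 + 7*I*√10) ≈ 0.0572 + 193.52*I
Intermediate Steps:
O = -245 (O = -216 - 29 = -245)
Z(X) = -6 + √2*√X (Z(X) = -6 + √(X + X) = -6 + √(2*X) = -6 + √2*√X)
√(Z(O) - (-253)*(-148)) = √((-6 + √2*√(-245)) - (-253)*(-148)) = √((-6 + √2*(7*I*√5)) - 1*37444) = √((-6 + 7*I*√10) - 37444) = √(-37450 + 7*I*√10)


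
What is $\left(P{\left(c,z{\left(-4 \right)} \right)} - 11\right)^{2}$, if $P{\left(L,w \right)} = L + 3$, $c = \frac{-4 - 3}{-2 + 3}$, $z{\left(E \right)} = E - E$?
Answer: $225$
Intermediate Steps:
$z{\left(E \right)} = 0$
$c = -7$ ($c = - \frac{7}{1} = \left(-7\right) 1 = -7$)
$P{\left(L,w \right)} = 3 + L$
$\left(P{\left(c,z{\left(-4 \right)} \right)} - 11\right)^{2} = \left(\left(3 - 7\right) - 11\right)^{2} = \left(-4 - 11\right)^{2} = \left(-15\right)^{2} = 225$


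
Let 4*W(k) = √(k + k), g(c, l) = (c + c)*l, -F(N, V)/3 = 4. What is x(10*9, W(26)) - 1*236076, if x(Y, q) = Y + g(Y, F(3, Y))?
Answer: -238146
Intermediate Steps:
F(N, V) = -12 (F(N, V) = -3*4 = -12)
g(c, l) = 2*c*l (g(c, l) = (2*c)*l = 2*c*l)
W(k) = √2*√k/4 (W(k) = √(k + k)/4 = √(2*k)/4 = (√2*√k)/4 = √2*√k/4)
x(Y, q) = -23*Y (x(Y, q) = Y + 2*Y*(-12) = Y - 24*Y = -23*Y)
x(10*9, W(26)) - 1*236076 = -230*9 - 1*236076 = -23*90 - 236076 = -2070 - 236076 = -238146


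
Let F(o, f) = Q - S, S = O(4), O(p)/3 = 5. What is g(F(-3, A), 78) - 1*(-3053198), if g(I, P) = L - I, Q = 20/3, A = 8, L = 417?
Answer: 9160870/3 ≈ 3.0536e+6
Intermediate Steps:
O(p) = 15 (O(p) = 3*5 = 15)
Q = 20/3 (Q = 20*(⅓) = 20/3 ≈ 6.6667)
S = 15
F(o, f) = -25/3 (F(o, f) = 20/3 - 1*15 = 20/3 - 15 = -25/3)
g(I, P) = 417 - I
g(F(-3, A), 78) - 1*(-3053198) = (417 - 1*(-25/3)) - 1*(-3053198) = (417 + 25/3) + 3053198 = 1276/3 + 3053198 = 9160870/3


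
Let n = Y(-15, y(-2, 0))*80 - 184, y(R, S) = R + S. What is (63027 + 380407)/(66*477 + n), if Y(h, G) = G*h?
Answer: 221717/16849 ≈ 13.159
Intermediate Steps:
n = 2216 (n = ((-2 + 0)*(-15))*80 - 184 = -2*(-15)*80 - 184 = 30*80 - 184 = 2400 - 184 = 2216)
(63027 + 380407)/(66*477 + n) = (63027 + 380407)/(66*477 + 2216) = 443434/(31482 + 2216) = 443434/33698 = 443434*(1/33698) = 221717/16849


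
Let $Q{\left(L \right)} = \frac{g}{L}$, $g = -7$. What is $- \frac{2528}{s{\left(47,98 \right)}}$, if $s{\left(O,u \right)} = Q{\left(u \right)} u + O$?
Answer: $- \frac{316}{5} \approx -63.2$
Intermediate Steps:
$Q{\left(L \right)} = - \frac{7}{L}$
$s{\left(O,u \right)} = -7 + O$ ($s{\left(O,u \right)} = - \frac{7}{u} u + O = -7 + O$)
$- \frac{2528}{s{\left(47,98 \right)}} = - \frac{2528}{-7 + 47} = - \frac{2528}{40} = \left(-2528\right) \frac{1}{40} = - \frac{316}{5}$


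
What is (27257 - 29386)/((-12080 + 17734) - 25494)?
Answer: 2129/19840 ≈ 0.10731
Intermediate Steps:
(27257 - 29386)/((-12080 + 17734) - 25494) = -2129/(5654 - 25494) = -2129/(-19840) = -2129*(-1/19840) = 2129/19840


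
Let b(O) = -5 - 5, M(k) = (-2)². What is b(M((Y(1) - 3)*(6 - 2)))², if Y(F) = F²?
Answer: 100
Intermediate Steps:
M(k) = 4
b(O) = -10
b(M((Y(1) - 3)*(6 - 2)))² = (-10)² = 100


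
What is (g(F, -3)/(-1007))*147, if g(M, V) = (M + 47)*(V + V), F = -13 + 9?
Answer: 37926/1007 ≈ 37.662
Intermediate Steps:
F = -4
g(M, V) = 2*V*(47 + M) (g(M, V) = (47 + M)*(2*V) = 2*V*(47 + M))
(g(F, -3)/(-1007))*147 = ((2*(-3)*(47 - 4))/(-1007))*147 = ((2*(-3)*43)*(-1/1007))*147 = -258*(-1/1007)*147 = (258/1007)*147 = 37926/1007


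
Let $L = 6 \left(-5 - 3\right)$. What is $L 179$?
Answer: $-8592$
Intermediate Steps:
$L = -48$ ($L = 6 \left(-8\right) = -48$)
$L 179 = \left(-48\right) 179 = -8592$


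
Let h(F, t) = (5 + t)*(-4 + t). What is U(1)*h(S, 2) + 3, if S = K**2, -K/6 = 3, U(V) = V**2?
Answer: -11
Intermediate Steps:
K = -18 (K = -6*3 = -18)
S = 324 (S = (-18)**2 = 324)
h(F, t) = (-4 + t)*(5 + t)
U(1)*h(S, 2) + 3 = 1**2*(-20 + 2 + 2**2) + 3 = 1*(-20 + 2 + 4) + 3 = 1*(-14) + 3 = -14 + 3 = -11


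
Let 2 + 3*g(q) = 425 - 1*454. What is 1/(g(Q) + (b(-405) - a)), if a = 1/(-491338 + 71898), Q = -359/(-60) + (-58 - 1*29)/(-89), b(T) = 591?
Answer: 1258320/730664483 ≈ 0.0017222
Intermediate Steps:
Q = 37171/5340 (Q = -359*(-1/60) + (-58 - 29)*(-1/89) = 359/60 - 87*(-1/89) = 359/60 + 87/89 = 37171/5340 ≈ 6.9609)
a = -1/419440 (a = 1/(-419440) = -1/419440 ≈ -2.3841e-6)
g(q) = -31/3 (g(q) = -2/3 + (425 - 1*454)/3 = -2/3 + (425 - 454)/3 = -2/3 + (1/3)*(-29) = -2/3 - 29/3 = -31/3)
1/(g(Q) + (b(-405) - a)) = 1/(-31/3 + (591 - 1*(-1/419440))) = 1/(-31/3 + (591 + 1/419440)) = 1/(-31/3 + 247889041/419440) = 1/(730664483/1258320) = 1258320/730664483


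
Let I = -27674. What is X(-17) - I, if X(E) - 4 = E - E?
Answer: 27678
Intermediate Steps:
X(E) = 4 (X(E) = 4 + (E - E) = 4 + 0 = 4)
X(-17) - I = 4 - 1*(-27674) = 4 + 27674 = 27678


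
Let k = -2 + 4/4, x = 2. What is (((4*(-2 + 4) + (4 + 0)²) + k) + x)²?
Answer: 625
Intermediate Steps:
k = -1 (k = -2 + 4*(¼) = -2 + 1 = -1)
(((4*(-2 + 4) + (4 + 0)²) + k) + x)² = (((4*(-2 + 4) + (4 + 0)²) - 1) + 2)² = (((4*2 + 4²) - 1) + 2)² = (((8 + 16) - 1) + 2)² = ((24 - 1) + 2)² = (23 + 2)² = 25² = 625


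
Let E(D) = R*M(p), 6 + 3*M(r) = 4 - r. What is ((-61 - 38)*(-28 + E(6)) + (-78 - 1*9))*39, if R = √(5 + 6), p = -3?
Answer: 104715 - 1287*√11 ≈ 1.0045e+5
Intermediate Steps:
M(r) = -⅔ - r/3 (M(r) = -2 + (4 - r)/3 = -2 + (4/3 - r/3) = -⅔ - r/3)
R = √11 ≈ 3.3166
E(D) = √11/3 (E(D) = √11*(-⅔ - ⅓*(-3)) = √11*(-⅔ + 1) = √11*(⅓) = √11/3)
((-61 - 38)*(-28 + E(6)) + (-78 - 1*9))*39 = ((-61 - 38)*(-28 + √11/3) + (-78 - 1*9))*39 = (-99*(-28 + √11/3) + (-78 - 9))*39 = ((2772 - 33*√11) - 87)*39 = (2685 - 33*√11)*39 = 104715 - 1287*√11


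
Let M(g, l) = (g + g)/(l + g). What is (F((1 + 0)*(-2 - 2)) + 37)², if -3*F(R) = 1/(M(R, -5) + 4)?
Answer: 2640625/1936 ≈ 1364.0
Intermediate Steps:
M(g, l) = 2*g/(g + l) (M(g, l) = (2*g)/(g + l) = 2*g/(g + l))
F(R) = -1/(3*(4 + 2*R/(-5 + R))) (F(R) = -1/(3*(2*R/(R - 5) + 4)) = -1/(3*(2*R/(-5 + R) + 4)) = -1/(3*(4 + 2*R/(-5 + R))))
(F((1 + 0)*(-2 - 2)) + 37)² = ((5 - (1 + 0)*(-2 - 2))/(6*(-10 + 3*((1 + 0)*(-2 - 2)))) + 37)² = ((5 - (-4))/(6*(-10 + 3*(1*(-4)))) + 37)² = ((5 - 1*(-4))/(6*(-10 + 3*(-4))) + 37)² = ((5 + 4)/(6*(-10 - 12)) + 37)² = ((⅙)*9/(-22) + 37)² = ((⅙)*(-1/22)*9 + 37)² = (-3/44 + 37)² = (1625/44)² = 2640625/1936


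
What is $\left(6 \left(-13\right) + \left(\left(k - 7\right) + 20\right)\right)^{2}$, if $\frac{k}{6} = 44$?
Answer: $39601$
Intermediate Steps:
$k = 264$ ($k = 6 \cdot 44 = 264$)
$\left(6 \left(-13\right) + \left(\left(k - 7\right) + 20\right)\right)^{2} = \left(6 \left(-13\right) + \left(\left(264 - 7\right) + 20\right)\right)^{2} = \left(-78 + \left(257 + 20\right)\right)^{2} = \left(-78 + 277\right)^{2} = 199^{2} = 39601$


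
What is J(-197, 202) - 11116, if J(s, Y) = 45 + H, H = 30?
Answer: -11041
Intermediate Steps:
J(s, Y) = 75 (J(s, Y) = 45 + 30 = 75)
J(-197, 202) - 11116 = 75 - 11116 = -11041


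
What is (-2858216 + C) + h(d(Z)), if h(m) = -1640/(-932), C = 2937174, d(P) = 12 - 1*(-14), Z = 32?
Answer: 18397624/233 ≈ 78960.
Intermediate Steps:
d(P) = 26 (d(P) = 12 + 14 = 26)
h(m) = 410/233 (h(m) = -1640*(-1/932) = 410/233)
(-2858216 + C) + h(d(Z)) = (-2858216 + 2937174) + 410/233 = 78958 + 410/233 = 18397624/233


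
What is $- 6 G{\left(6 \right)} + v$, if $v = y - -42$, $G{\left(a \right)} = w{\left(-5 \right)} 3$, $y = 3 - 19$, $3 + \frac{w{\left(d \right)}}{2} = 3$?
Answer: $26$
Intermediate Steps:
$w{\left(d \right)} = 0$ ($w{\left(d \right)} = -6 + 2 \cdot 3 = -6 + 6 = 0$)
$y = -16$ ($y = 3 - 19 = -16$)
$G{\left(a \right)} = 0$ ($G{\left(a \right)} = 0 \cdot 3 = 0$)
$v = 26$ ($v = -16 - -42 = -16 + 42 = 26$)
$- 6 G{\left(6 \right)} + v = \left(-6\right) 0 + 26 = 0 + 26 = 26$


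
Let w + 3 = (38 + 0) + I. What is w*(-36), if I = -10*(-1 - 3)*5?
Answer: -8460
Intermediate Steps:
I = 200 (I = -(-40)*5 = -10*(-20) = 200)
w = 235 (w = -3 + ((38 + 0) + 200) = -3 + (38 + 200) = -3 + 238 = 235)
w*(-36) = 235*(-36) = -8460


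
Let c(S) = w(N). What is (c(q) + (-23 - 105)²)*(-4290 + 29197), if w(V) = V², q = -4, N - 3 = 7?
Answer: 410566988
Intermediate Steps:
N = 10 (N = 3 + 7 = 10)
c(S) = 100 (c(S) = 10² = 100)
(c(q) + (-23 - 105)²)*(-4290 + 29197) = (100 + (-23 - 105)²)*(-4290 + 29197) = (100 + (-128)²)*24907 = (100 + 16384)*24907 = 16484*24907 = 410566988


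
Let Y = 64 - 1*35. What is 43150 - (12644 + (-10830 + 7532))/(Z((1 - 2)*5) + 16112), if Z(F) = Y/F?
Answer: 3474865920/80531 ≈ 43149.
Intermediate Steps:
Y = 29 (Y = 64 - 35 = 29)
Z(F) = 29/F
43150 - (12644 + (-10830 + 7532))/(Z((1 - 2)*5) + 16112) = 43150 - (12644 + (-10830 + 7532))/(29/(((1 - 2)*5)) + 16112) = 43150 - (12644 - 3298)/(29/((-1*5)) + 16112) = 43150 - 9346/(29/(-5) + 16112) = 43150 - 9346/(29*(-1/5) + 16112) = 43150 - 9346/(-29/5 + 16112) = 43150 - 9346/80531/5 = 43150 - 9346*5/80531 = 43150 - 1*46730/80531 = 43150 - 46730/80531 = 3474865920/80531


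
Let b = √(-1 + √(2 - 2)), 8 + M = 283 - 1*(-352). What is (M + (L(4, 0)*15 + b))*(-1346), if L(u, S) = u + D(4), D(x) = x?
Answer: -1005462 - 1346*I ≈ -1.0055e+6 - 1346.0*I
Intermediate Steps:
M = 627 (M = -8 + (283 - 1*(-352)) = -8 + (283 + 352) = -8 + 635 = 627)
L(u, S) = 4 + u (L(u, S) = u + 4 = 4 + u)
b = I (b = √(-1 + √0) = √(-1 + 0) = √(-1) = I ≈ 1.0*I)
(M + (L(4, 0)*15 + b))*(-1346) = (627 + ((4 + 4)*15 + I))*(-1346) = (627 + (8*15 + I))*(-1346) = (627 + (120 + I))*(-1346) = (747 + I)*(-1346) = -1005462 - 1346*I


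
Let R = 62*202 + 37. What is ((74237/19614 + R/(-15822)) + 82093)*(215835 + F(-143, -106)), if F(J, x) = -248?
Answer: 152570148602797993/8620353 ≈ 1.7699e+10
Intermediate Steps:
R = 12561 (R = 12524 + 37 = 12561)
((74237/19614 + R/(-15822)) + 82093)*(215835 + F(-143, -106)) = ((74237/19614 + 12561/(-15822)) + 82093)*(215835 - 248) = ((74237*(1/19614) + 12561*(-1/15822)) + 82093)*215587 = ((74237/19614 - 4187/5274) + 82093)*215587 = (25783510/8620353 + 82093)*215587 = (707696422339/8620353)*215587 = 152570148602797993/8620353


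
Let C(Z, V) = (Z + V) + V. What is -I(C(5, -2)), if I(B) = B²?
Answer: -1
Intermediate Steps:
C(Z, V) = Z + 2*V (C(Z, V) = (V + Z) + V = Z + 2*V)
-I(C(5, -2)) = -(5 + 2*(-2))² = -(5 - 4)² = -1*1² = -1*1 = -1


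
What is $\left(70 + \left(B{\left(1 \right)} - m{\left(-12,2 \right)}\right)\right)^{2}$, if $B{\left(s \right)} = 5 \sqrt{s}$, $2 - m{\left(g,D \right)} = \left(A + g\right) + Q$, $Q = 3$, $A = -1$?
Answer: $3969$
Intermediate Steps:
$m{\left(g,D \right)} = - g$ ($m{\left(g,D \right)} = 2 - \left(\left(-1 + g\right) + 3\right) = 2 - \left(2 + g\right) = - g$)
$\left(70 + \left(B{\left(1 \right)} - m{\left(-12,2 \right)}\right)\right)^{2} = \left(70 + \left(5 \sqrt{1} - \left(-1\right) \left(-12\right)\right)\right)^{2} = \left(70 + \left(5 \cdot 1 - 12\right)\right)^{2} = \left(70 + \left(5 - 12\right)\right)^{2} = \left(70 - 7\right)^{2} = 63^{2} = 3969$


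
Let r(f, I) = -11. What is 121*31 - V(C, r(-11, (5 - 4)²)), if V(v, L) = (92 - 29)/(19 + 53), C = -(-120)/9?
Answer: 30001/8 ≈ 3750.1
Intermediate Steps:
C = 40/3 (C = -(-120)/9 = -24*(-5/9) = 40/3 ≈ 13.333)
V(v, L) = 7/8 (V(v, L) = 63/72 = 63*(1/72) = 7/8)
121*31 - V(C, r(-11, (5 - 4)²)) = 121*31 - 1*7/8 = 3751 - 7/8 = 30001/8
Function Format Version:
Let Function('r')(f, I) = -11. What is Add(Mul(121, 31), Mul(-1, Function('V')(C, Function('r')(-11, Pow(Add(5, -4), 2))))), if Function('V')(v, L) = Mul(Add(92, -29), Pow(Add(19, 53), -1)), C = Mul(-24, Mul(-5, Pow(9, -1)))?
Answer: Rational(30001, 8) ≈ 3750.1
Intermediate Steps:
C = Rational(40, 3) (C = Mul(-24, Mul(-5, Rational(1, 9))) = Mul(-24, Rational(-5, 9)) = Rational(40, 3) ≈ 13.333)
Function('V')(v, L) = Rational(7, 8) (Function('V')(v, L) = Mul(63, Pow(72, -1)) = Mul(63, Rational(1, 72)) = Rational(7, 8))
Add(Mul(121, 31), Mul(-1, Function('V')(C, Function('r')(-11, Pow(Add(5, -4), 2))))) = Add(Mul(121, 31), Mul(-1, Rational(7, 8))) = Add(3751, Rational(-7, 8)) = Rational(30001, 8)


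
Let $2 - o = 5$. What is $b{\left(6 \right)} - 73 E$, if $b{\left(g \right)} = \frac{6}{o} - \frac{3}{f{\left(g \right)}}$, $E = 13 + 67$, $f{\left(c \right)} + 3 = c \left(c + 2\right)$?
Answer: $- \frac{87631}{15} \approx -5842.1$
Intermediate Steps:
$f{\left(c \right)} = -3 + c \left(2 + c\right)$ ($f{\left(c \right)} = -3 + c \left(c + 2\right) = -3 + c \left(2 + c\right)$)
$o = -3$ ($o = 2 - 5 = -3$)
$E = 80$
$b{\left(g \right)} = -2 - \frac{3}{-3 + g^{2} + 2 g}$ ($b{\left(g \right)} = \frac{6}{-3} - \frac{3}{-3 + g^{2} + 2 g} = 6 \left(- \frac{1}{3}\right) - \frac{3}{-3 + g^{2} + 2 g} = -2 - \frac{3}{-3 + g^{2} + 2 g}$)
$b{\left(6 \right)} - 73 E = \frac{3 - 24 - 2 \cdot 6^{2}}{-3 + 6^{2} + 2 \cdot 6} - 5840 = \frac{3 - 24 - 72}{-3 + 36 + 12} - 5840 = \frac{3 - 24 - 72}{45} - 5840 = \frac{1}{45} \left(-93\right) - 5840 = - \frac{31}{15} - 5840 = - \frac{87631}{15}$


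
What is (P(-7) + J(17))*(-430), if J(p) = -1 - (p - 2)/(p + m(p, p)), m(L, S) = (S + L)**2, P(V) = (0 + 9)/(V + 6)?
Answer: 1683450/391 ≈ 4305.5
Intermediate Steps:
P(V) = 9/(6 + V)
m(L, S) = (L + S)**2
J(p) = -1 - (-2 + p)/(p + 4*p**2) (J(p) = -1 - (p - 2)/(p + (p + p)**2) = -1 - (-2 + p)/(p + (2*p)**2) = -1 - (-2 + p)/(p + 4*p**2))
(P(-7) + J(17))*(-430) = (9/(6 - 7) + 2*(1 - 1*17 - 2*17**2)/(17*(1 + 4*17)))*(-430) = (9/(-1) + 2*(1/17)*(1 - 17 - 2*289)/(1 + 68))*(-430) = (9*(-1) + 2*(1/17)*(1 - 17 - 578)/69)*(-430) = (-9 + 2*(1/17)*(1/69)*(-594))*(-430) = (-9 - 396/391)*(-430) = -3915/391*(-430) = 1683450/391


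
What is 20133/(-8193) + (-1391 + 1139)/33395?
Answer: -224802057/91201745 ≈ -2.4649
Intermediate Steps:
20133/(-8193) + (-1391 + 1139)/33395 = 20133*(-1/8193) - 252*1/33395 = -6711/2731 - 252/33395 = -224802057/91201745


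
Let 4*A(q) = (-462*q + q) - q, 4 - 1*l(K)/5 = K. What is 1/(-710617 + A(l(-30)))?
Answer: -1/730252 ≈ -1.3694e-6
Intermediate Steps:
l(K) = 20 - 5*K
A(q) = -231*q/2 (A(q) = ((-462*q + q) - q)/4 = (-461*q - q)/4 = (-462*q)/4 = -231*q/2)
1/(-710617 + A(l(-30))) = 1/(-710617 - 231*(20 - 5*(-30))/2) = 1/(-710617 - 231*(20 + 150)/2) = 1/(-710617 - 231/2*170) = 1/(-710617 - 19635) = 1/(-730252) = -1/730252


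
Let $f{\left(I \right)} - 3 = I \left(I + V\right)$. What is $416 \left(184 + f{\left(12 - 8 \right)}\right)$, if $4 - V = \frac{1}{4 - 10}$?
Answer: $\frac{274144}{3} \approx 91381.0$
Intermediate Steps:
$V = \frac{25}{6}$ ($V = 4 - \frac{1}{4 - 10} = 4 - \frac{1}{-6} = 4 - - \frac{1}{6} = 4 + \frac{1}{6} = \frac{25}{6} \approx 4.1667$)
$f{\left(I \right)} = 3 + I \left(\frac{25}{6} + I\right)$ ($f{\left(I \right)} = 3 + I \left(I + \frac{25}{6}\right) = 3 + I \left(\frac{25}{6} + I\right)$)
$416 \left(184 + f{\left(12 - 8 \right)}\right) = 416 \left(184 + \left(3 + \left(12 - 8\right)^{2} + \frac{25 \left(12 - 8\right)}{6}\right)\right) = 416 \left(184 + \left(3 + 4^{2} + \frac{25}{6} \cdot 4\right)\right) = 416 \left(184 + \left(3 + 16 + \frac{50}{3}\right)\right) = 416 \left(184 + \frac{107}{3}\right) = 416 \cdot \frac{659}{3} = \frac{274144}{3}$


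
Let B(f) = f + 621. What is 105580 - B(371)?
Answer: 104588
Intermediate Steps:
B(f) = 621 + f
105580 - B(371) = 105580 - (621 + 371) = 105580 - 1*992 = 105580 - 992 = 104588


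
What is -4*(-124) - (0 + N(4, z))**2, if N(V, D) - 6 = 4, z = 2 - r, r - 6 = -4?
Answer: 396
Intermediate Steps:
r = 2 (r = 6 - 4 = 2)
z = 0 (z = 2 - 1*2 = 2 - 2 = 0)
N(V, D) = 10 (N(V, D) = 6 + 4 = 10)
-4*(-124) - (0 + N(4, z))**2 = -4*(-124) - (0 + 10)**2 = 496 - 1*10**2 = 496 - 1*100 = 496 - 100 = 396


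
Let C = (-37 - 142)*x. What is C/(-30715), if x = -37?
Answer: -6623/30715 ≈ -0.21563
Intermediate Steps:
C = 6623 (C = (-37 - 142)*(-37) = -179*(-37) = 6623)
C/(-30715) = 6623/(-30715) = 6623*(-1/30715) = -6623/30715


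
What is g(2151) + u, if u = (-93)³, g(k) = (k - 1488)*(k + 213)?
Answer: 762975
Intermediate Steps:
g(k) = (-1488 + k)*(213 + k)
u = -804357
g(2151) + u = (-316944 + 2151² - 1275*2151) - 804357 = (-316944 + 4626801 - 2742525) - 804357 = 1567332 - 804357 = 762975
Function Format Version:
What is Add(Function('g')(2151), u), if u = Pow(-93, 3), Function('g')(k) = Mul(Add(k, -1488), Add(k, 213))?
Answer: 762975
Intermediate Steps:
Function('g')(k) = Mul(Add(-1488, k), Add(213, k))
u = -804357
Add(Function('g')(2151), u) = Add(Add(-316944, Pow(2151, 2), Mul(-1275, 2151)), -804357) = Add(Add(-316944, 4626801, -2742525), -804357) = Add(1567332, -804357) = 762975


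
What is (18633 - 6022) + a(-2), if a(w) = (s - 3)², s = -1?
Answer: 12627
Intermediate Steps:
a(w) = 16 (a(w) = (-1 - 3)² = (-4)² = 16)
(18633 - 6022) + a(-2) = (18633 - 6022) + 16 = 12611 + 16 = 12627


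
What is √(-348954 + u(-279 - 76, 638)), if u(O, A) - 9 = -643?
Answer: 2*I*√87397 ≈ 591.26*I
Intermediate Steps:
u(O, A) = -634 (u(O, A) = 9 - 643 = -634)
√(-348954 + u(-279 - 76, 638)) = √(-348954 - 634) = √(-349588) = 2*I*√87397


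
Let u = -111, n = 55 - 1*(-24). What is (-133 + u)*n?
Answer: -19276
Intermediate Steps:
n = 79 (n = 55 + 24 = 79)
(-133 + u)*n = (-133 - 111)*79 = -244*79 = -19276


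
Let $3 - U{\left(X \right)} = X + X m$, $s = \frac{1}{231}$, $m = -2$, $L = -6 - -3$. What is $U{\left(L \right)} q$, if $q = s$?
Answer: $0$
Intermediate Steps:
$L = -3$ ($L = -6 + 3 = -3$)
$s = \frac{1}{231} \approx 0.004329$
$U{\left(X \right)} = 3 + X$ ($U{\left(X \right)} = 3 - \left(X + X \left(-2\right)\right) = 3 - \left(X - 2 X\right) = 3 - - X = 3 + X$)
$q = \frac{1}{231} \approx 0.004329$
$U{\left(L \right)} q = \left(3 - 3\right) \frac{1}{231} = 0 \cdot \frac{1}{231} = 0$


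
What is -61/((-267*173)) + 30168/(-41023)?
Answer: -1390987685/1894893393 ≈ -0.73407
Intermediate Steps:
-61/((-267*173)) + 30168/(-41023) = -61/(-46191) + 30168*(-1/41023) = -61*(-1/46191) - 30168/41023 = 61/46191 - 30168/41023 = -1390987685/1894893393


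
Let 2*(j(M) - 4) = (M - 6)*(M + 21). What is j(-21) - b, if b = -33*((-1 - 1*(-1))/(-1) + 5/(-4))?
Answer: -149/4 ≈ -37.250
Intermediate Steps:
j(M) = 4 + (-6 + M)*(21 + M)/2 (j(M) = 4 + ((M - 6)*(M + 21))/2 = 4 + ((-6 + M)*(21 + M))/2 = 4 + (-6 + M)*(21 + M)/2)
b = 165/4 (b = -33*((-1 + 1)*(-1) + 5*(-¼)) = -33*(0*(-1) - 5/4) = -33*(0 - 5/4) = -33*(-5/4) = 165/4 ≈ 41.250)
j(-21) - b = (-59 + (½)*(-21)² + (15/2)*(-21)) - 1*165/4 = (-59 + (½)*441 - 315/2) - 165/4 = (-59 + 441/2 - 315/2) - 165/4 = 4 - 165/4 = -149/4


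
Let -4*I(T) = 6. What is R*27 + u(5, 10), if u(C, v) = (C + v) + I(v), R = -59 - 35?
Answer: -5049/2 ≈ -2524.5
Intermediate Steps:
R = -94
I(T) = -3/2 (I(T) = -¼*6 = -3/2)
u(C, v) = -3/2 + C + v (u(C, v) = (C + v) - 3/2 = -3/2 + C + v)
R*27 + u(5, 10) = -94*27 + (-3/2 + 5 + 10) = -2538 + 27/2 = -5049/2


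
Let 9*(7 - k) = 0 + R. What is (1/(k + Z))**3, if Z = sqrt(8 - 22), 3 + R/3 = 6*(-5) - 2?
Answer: 27/(56 + 3*I*sqrt(14))**3 ≈ 0.00012014 - 8.1047e-5*I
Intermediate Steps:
R = -105 (R = -9 + 3*(6*(-5) - 2) = -9 + 3*(-30 - 2) = -9 + 3*(-32) = -9 - 96 = -105)
Z = I*sqrt(14) (Z = sqrt(-14) = I*sqrt(14) ≈ 3.7417*I)
k = 56/3 (k = 7 - (0 - 105)/9 = 7 - 1/9*(-105) = 7 + 35/3 = 56/3 ≈ 18.667)
(1/(k + Z))**3 = (1/(56/3 + I*sqrt(14)))**3 = (56/3 + I*sqrt(14))**(-3)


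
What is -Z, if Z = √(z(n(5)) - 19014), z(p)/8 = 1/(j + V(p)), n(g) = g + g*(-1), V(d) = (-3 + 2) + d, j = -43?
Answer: -2*I*√575179/11 ≈ -137.89*I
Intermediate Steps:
V(d) = -1 + d
n(g) = 0 (n(g) = g - g = 0)
z(p) = 8/(-44 + p) (z(p) = 8/(-43 + (-1 + p)) = 8/(-44 + p))
Z = 2*I*√575179/11 (Z = √(8/(-44 + 0) - 19014) = √(8/(-44) - 19014) = √(8*(-1/44) - 19014) = √(-2/11 - 19014) = √(-209156/11) = 2*I*√575179/11 ≈ 137.89*I)
-Z = -2*I*√575179/11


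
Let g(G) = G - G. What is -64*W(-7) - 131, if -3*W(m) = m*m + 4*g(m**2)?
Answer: 2743/3 ≈ 914.33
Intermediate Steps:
g(G) = 0
W(m) = -m**2/3 (W(m) = -(m*m + 4*0)/3 = -(m**2 + 0)/3 = -m**2/3)
-64*W(-7) - 131 = -(-64)*(-7)**2/3 - 131 = -(-64)*49/3 - 131 = -64*(-49/3) - 131 = 3136/3 - 131 = 2743/3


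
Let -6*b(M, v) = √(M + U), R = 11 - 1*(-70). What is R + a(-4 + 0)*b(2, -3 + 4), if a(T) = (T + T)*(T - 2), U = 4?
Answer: 81 - 8*√6 ≈ 61.404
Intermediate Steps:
R = 81 (R = 11 + 70 = 81)
b(M, v) = -√(4 + M)/6 (b(M, v) = -√(M + 4)/6 = -√(4 + M)/6)
a(T) = 2*T*(-2 + T) (a(T) = (2*T)*(-2 + T) = 2*T*(-2 + T))
R + a(-4 + 0)*b(2, -3 + 4) = 81 + (2*(-4 + 0)*(-2 + (-4 + 0)))*(-√(4 + 2)/6) = 81 + (2*(-4)*(-2 - 4))*(-√6/6) = 81 + (2*(-4)*(-6))*(-√6/6) = 81 + 48*(-√6/6) = 81 - 8*√6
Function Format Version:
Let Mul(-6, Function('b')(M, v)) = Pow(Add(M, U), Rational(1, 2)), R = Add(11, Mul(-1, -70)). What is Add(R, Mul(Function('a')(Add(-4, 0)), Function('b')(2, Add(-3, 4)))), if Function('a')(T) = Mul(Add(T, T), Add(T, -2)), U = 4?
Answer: Add(81, Mul(-8, Pow(6, Rational(1, 2)))) ≈ 61.404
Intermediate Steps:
R = 81 (R = Add(11, 70) = 81)
Function('b')(M, v) = Mul(Rational(-1, 6), Pow(Add(4, M), Rational(1, 2))) (Function('b')(M, v) = Mul(Rational(-1, 6), Pow(Add(M, 4), Rational(1, 2))) = Mul(Rational(-1, 6), Pow(Add(4, M), Rational(1, 2))))
Function('a')(T) = Mul(2, T, Add(-2, T)) (Function('a')(T) = Mul(Mul(2, T), Add(-2, T)) = Mul(2, T, Add(-2, T)))
Add(R, Mul(Function('a')(Add(-4, 0)), Function('b')(2, Add(-3, 4)))) = Add(81, Mul(Mul(2, Add(-4, 0), Add(-2, Add(-4, 0))), Mul(Rational(-1, 6), Pow(Add(4, 2), Rational(1, 2))))) = Add(81, Mul(Mul(2, -4, Add(-2, -4)), Mul(Rational(-1, 6), Pow(6, Rational(1, 2))))) = Add(81, Mul(Mul(2, -4, -6), Mul(Rational(-1, 6), Pow(6, Rational(1, 2))))) = Add(81, Mul(48, Mul(Rational(-1, 6), Pow(6, Rational(1, 2))))) = Add(81, Mul(-8, Pow(6, Rational(1, 2))))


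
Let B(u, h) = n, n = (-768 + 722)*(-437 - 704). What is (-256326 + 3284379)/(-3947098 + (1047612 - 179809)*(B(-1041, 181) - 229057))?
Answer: -3028053/153232790611 ≈ -1.9761e-5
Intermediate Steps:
n = 52486 (n = -46*(-1141) = 52486)
B(u, h) = 52486
(-256326 + 3284379)/(-3947098 + (1047612 - 179809)*(B(-1041, 181) - 229057)) = (-256326 + 3284379)/(-3947098 + (1047612 - 179809)*(52486 - 229057)) = 3028053/(-3947098 + 867803*(-176571)) = 3028053/(-3947098 - 153228843513) = 3028053/(-153232790611) = 3028053*(-1/153232790611) = -3028053/153232790611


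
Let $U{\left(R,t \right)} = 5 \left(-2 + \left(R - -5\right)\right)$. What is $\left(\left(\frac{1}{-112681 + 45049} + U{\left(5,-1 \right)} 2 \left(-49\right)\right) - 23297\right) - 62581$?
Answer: $- \frac{6073218337}{67632} \approx -89798.0$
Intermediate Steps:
$U{\left(R,t \right)} = 15 + 5 R$ ($U{\left(R,t \right)} = 5 \left(-2 + \left(R + 5\right)\right) = 5 \left(-2 + \left(5 + R\right)\right) = 5 \left(3 + R\right) = 15 + 5 R$)
$\left(\left(\frac{1}{-112681 + 45049} + U{\left(5,-1 \right)} 2 \left(-49\right)\right) - 23297\right) - 62581 = \left(\left(\frac{1}{-112681 + 45049} + \left(15 + 5 \cdot 5\right) 2 \left(-49\right)\right) - 23297\right) - 62581 = \left(\left(\frac{1}{-67632} + \left(15 + 25\right) 2 \left(-49\right)\right) - 23297\right) - 62581 = \left(\left(- \frac{1}{67632} + 40 \cdot 2 \left(-49\right)\right) - 23297\right) - 62581 = \left(\left(- \frac{1}{67632} + 80 \left(-49\right)\right) - 23297\right) - 62581 = \left(\left(- \frac{1}{67632} - 3920\right) - 23297\right) - 62581 = \left(- \frac{265117441}{67632} - 23297\right) - 62581 = - \frac{1840740145}{67632} - 62581 = - \frac{6073218337}{67632}$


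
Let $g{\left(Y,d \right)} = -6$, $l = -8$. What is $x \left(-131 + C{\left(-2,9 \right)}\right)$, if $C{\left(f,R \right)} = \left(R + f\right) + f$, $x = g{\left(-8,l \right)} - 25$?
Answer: $3906$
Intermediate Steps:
$x = -31$ ($x = -6 - 25 = -31$)
$C{\left(f,R \right)} = R + 2 f$
$x \left(-131 + C{\left(-2,9 \right)}\right) = - 31 \left(-131 + \left(9 + 2 \left(-2\right)\right)\right) = - 31 \left(-131 + \left(9 - 4\right)\right) = - 31 \left(-131 + 5\right) = \left(-31\right) \left(-126\right) = 3906$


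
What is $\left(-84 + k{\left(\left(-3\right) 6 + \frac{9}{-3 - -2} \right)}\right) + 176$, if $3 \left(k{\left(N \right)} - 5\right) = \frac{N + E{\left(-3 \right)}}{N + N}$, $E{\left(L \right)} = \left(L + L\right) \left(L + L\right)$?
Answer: $\frac{1745}{18} \approx 96.944$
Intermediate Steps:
$E{\left(L \right)} = 4 L^{2}$ ($E{\left(L \right)} = 2 L 2 L = 4 L^{2}$)
$k{\left(N \right)} = 5 + \frac{36 + N}{6 N}$ ($k{\left(N \right)} = 5 + \frac{\left(N + 4 \left(-3\right)^{2}\right) \frac{1}{N + N}}{3} = 5 + \frac{\left(N + 4 \cdot 9\right) \frac{1}{2 N}}{3} = 5 + \frac{\left(N + 36\right) \frac{1}{2 N}}{3} = 5 + \frac{\left(36 + N\right) \frac{1}{2 N}}{3} = 5 + \frac{\frac{1}{2} \frac{1}{N} \left(36 + N\right)}{3} = 5 + \frac{36 + N}{6 N}$)
$\left(-84 + k{\left(\left(-3\right) 6 + \frac{9}{-3 - -2} \right)}\right) + 176 = \left(-84 + \left(\frac{31}{6} + \frac{6}{\left(-3\right) 6 + \frac{9}{-3 - -2}}\right)\right) + 176 = \left(-84 + \left(\frac{31}{6} + \frac{6}{-18 + \frac{9}{-3 + 2}}\right)\right) + 176 = \left(-84 + \left(\frac{31}{6} + \frac{6}{-18 + \frac{9}{-1}}\right)\right) + 176 = \left(-84 + \left(\frac{31}{6} + \frac{6}{-18 + 9 \left(-1\right)}\right)\right) + 176 = \left(-84 + \left(\frac{31}{6} + \frac{6}{-18 - 9}\right)\right) + 176 = \left(-84 + \left(\frac{31}{6} + \frac{6}{-27}\right)\right) + 176 = \left(-84 + \left(\frac{31}{6} + 6 \left(- \frac{1}{27}\right)\right)\right) + 176 = \left(-84 + \left(\frac{31}{6} - \frac{2}{9}\right)\right) + 176 = \left(-84 + \frac{89}{18}\right) + 176 = - \frac{1423}{18} + 176 = \frac{1745}{18}$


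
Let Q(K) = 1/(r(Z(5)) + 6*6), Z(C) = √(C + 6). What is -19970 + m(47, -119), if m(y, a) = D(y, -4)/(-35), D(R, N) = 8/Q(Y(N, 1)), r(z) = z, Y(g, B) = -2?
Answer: -699238/35 - 8*√11/35 ≈ -19979.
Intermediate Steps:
Z(C) = √(6 + C)
Q(K) = 1/(36 + √11) (Q(K) = 1/(√(6 + 5) + 6*6) = 1/(√11 + 36) = 1/(36 + √11))
D(R, N) = 8/(36/1285 - √11/1285)
m(y, a) = -288/35 - 8*√11/35 (m(y, a) = (288 + 8*√11)/(-35) = (288 + 8*√11)*(-1/35) = -288/35 - 8*√11/35)
-19970 + m(47, -119) = -19970 + (-288/35 - 8*√11/35) = -699238/35 - 8*√11/35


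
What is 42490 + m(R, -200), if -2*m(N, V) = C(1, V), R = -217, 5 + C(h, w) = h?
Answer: 42492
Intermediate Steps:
C(h, w) = -5 + h
m(N, V) = 2 (m(N, V) = -(-5 + 1)/2 = -1/2*(-4) = 2)
42490 + m(R, -200) = 42490 + 2 = 42492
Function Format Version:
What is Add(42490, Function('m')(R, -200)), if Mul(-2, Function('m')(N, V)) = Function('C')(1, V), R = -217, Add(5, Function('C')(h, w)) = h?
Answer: 42492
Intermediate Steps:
Function('C')(h, w) = Add(-5, h)
Function('m')(N, V) = 2 (Function('m')(N, V) = Mul(Rational(-1, 2), Add(-5, 1)) = Mul(Rational(-1, 2), -4) = 2)
Add(42490, Function('m')(R, -200)) = Add(42490, 2) = 42492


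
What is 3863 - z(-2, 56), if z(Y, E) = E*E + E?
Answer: 671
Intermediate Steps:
z(Y, E) = E + E² (z(Y, E) = E² + E = E + E²)
3863 - z(-2, 56) = 3863 - 56*(1 + 56) = 3863 - 56*57 = 3863 - 1*3192 = 3863 - 3192 = 671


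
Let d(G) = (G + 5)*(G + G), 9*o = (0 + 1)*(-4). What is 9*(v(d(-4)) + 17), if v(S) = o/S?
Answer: 307/2 ≈ 153.50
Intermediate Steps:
o = -4/9 (o = ((0 + 1)*(-4))/9 = (1*(-4))/9 = (⅑)*(-4) = -4/9 ≈ -0.44444)
d(G) = 2*G*(5 + G) (d(G) = (5 + G)*(2*G) = 2*G*(5 + G))
v(S) = -4/(9*S)
9*(v(d(-4)) + 17) = 9*(-4*(-1/(8*(5 - 4)))/9 + 17) = 9*(-4/(9*(2*(-4)*1)) + 17) = 9*(-4/9/(-8) + 17) = 9*(-4/9*(-⅛) + 17) = 9*(1/18 + 17) = 9*(307/18) = 307/2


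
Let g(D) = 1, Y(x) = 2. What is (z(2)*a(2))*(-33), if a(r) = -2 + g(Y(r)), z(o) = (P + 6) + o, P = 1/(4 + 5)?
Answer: 803/3 ≈ 267.67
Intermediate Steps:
P = ⅑ (P = 1/9 = ⅑ ≈ 0.11111)
z(o) = 55/9 + o (z(o) = (⅑ + 6) + o = 55/9 + o)
a(r) = -1 (a(r) = -2 + 1 = -1)
(z(2)*a(2))*(-33) = ((55/9 + 2)*(-1))*(-33) = ((73/9)*(-1))*(-33) = -73/9*(-33) = 803/3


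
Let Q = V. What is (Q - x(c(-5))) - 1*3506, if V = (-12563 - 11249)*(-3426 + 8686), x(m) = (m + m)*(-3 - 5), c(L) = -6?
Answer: -125254722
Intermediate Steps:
x(m) = -16*m (x(m) = (2*m)*(-8) = -16*m)
V = -125251120 (V = -23812*5260 = -125251120)
Q = -125251120
(Q - x(c(-5))) - 1*3506 = (-125251120 - (-16)*(-6)) - 1*3506 = (-125251120 - 1*96) - 3506 = (-125251120 - 96) - 3506 = -125251216 - 3506 = -125254722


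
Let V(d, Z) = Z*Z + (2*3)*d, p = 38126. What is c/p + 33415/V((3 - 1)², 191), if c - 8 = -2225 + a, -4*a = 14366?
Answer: 424776399/556715852 ≈ 0.76300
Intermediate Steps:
a = -7183/2 (a = -¼*14366 = -7183/2 ≈ -3591.5)
V(d, Z) = Z² + 6*d
c = -11617/2 (c = 8 + (-2225 - 7183/2) = 8 - 11633/2 = -11617/2 ≈ -5808.5)
c/p + 33415/V((3 - 1)², 191) = -11617/2/38126 + 33415/(191² + 6*(3 - 1)²) = -11617/2*1/38126 + 33415/(36481 + 6*2²) = -11617/76252 + 33415/(36481 + 6*4) = -11617/76252 + 33415/(36481 + 24) = -11617/76252 + 33415/36505 = -11617/76252 + 33415*(1/36505) = -11617/76252 + 6683/7301 = 424776399/556715852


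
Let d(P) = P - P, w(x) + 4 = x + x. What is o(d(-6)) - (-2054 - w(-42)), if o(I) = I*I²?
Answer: 1966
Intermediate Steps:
w(x) = -4 + 2*x (w(x) = -4 + (x + x) = -4 + 2*x)
d(P) = 0
o(I) = I³
o(d(-6)) - (-2054 - w(-42)) = 0³ - (-2054 - (-4 + 2*(-42))) = 0 - (-2054 - (-4 - 84)) = 0 - (-2054 - 1*(-88)) = 0 - (-2054 + 88) = 0 - 1*(-1966) = 0 + 1966 = 1966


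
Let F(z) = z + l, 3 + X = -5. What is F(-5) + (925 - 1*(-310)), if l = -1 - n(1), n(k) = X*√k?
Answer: 1237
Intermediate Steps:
X = -8 (X = -3 - 5 = -8)
n(k) = -8*√k
l = 7 (l = -1 - (-8)*√1 = -1 - (-8) = -1 - 1*(-8) = -1 + 8 = 7)
F(z) = 7 + z (F(z) = z + 7 = 7 + z)
F(-5) + (925 - 1*(-310)) = (7 - 5) + (925 - 1*(-310)) = 2 + (925 + 310) = 2 + 1235 = 1237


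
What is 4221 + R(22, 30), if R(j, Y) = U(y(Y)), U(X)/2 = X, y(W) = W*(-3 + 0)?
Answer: 4041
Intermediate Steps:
y(W) = -3*W (y(W) = W*(-3) = -3*W)
U(X) = 2*X
R(j, Y) = -6*Y (R(j, Y) = 2*(-3*Y) = -6*Y)
4221 + R(22, 30) = 4221 - 6*30 = 4221 - 180 = 4041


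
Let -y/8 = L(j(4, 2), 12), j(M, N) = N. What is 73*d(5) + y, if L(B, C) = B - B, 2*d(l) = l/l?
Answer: 73/2 ≈ 36.500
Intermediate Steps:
d(l) = ½ (d(l) = (l/l)/2 = (½)*1 = ½)
L(B, C) = 0
y = 0 (y = -8*0 = 0)
73*d(5) + y = 73*(½) + 0 = 73/2 + 0 = 73/2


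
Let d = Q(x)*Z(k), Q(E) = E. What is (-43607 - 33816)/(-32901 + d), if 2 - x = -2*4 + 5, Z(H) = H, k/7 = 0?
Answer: 77423/32901 ≈ 2.3532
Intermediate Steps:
k = 0 (k = 7*0 = 0)
x = 5 (x = 2 - (-2*4 + 5) = 2 - (-8 + 5) = 2 - 1*(-3) = 2 + 3 = 5)
d = 0 (d = 5*0 = 0)
(-43607 - 33816)/(-32901 + d) = (-43607 - 33816)/(-32901 + 0) = -77423/(-32901) = -77423*(-1/32901) = 77423/32901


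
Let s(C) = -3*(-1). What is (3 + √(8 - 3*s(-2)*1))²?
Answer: (3 + I)² ≈ 8.0 + 6.0*I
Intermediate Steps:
s(C) = 3
(3 + √(8 - 3*s(-2)*1))² = (3 + √(8 - 3*3*1))² = (3 + √(8 - 9*1))² = (3 + √(8 - 9))² = (3 + √(-1))² = (3 + I)²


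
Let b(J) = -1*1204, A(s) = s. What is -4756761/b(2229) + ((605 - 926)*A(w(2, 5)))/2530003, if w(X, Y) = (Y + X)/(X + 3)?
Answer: 8596156470861/2175802580 ≈ 3950.8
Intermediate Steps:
w(X, Y) = (X + Y)/(3 + X)
b(J) = -1204
-4756761/b(2229) + ((605 - 926)*A(w(2, 5)))/2530003 = -4756761/(-1204) + ((605 - 926)*((2 + 5)/(3 + 2)))/2530003 = -4756761*(-1/1204) - 321*7/5*(1/2530003) = 4756761/1204 - 321*7/5*(1/2530003) = 4756761/1204 - 2247/5*1/2530003 = 4756761/1204 - 321/1807145 = 8596156470861/2175802580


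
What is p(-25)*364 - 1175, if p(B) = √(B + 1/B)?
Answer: -1175 + 364*I*√626/5 ≈ -1175.0 + 1821.5*I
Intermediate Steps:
p(-25)*364 - 1175 = √(-25 + 1/(-25))*364 - 1175 = √(-25 - 1/25)*364 - 1175 = √(-626/25)*364 - 1175 = (I*√626/5)*364 - 1175 = 364*I*√626/5 - 1175 = -1175 + 364*I*√626/5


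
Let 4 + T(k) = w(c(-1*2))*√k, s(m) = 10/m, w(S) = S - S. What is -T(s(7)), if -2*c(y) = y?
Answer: 4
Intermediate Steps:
c(y) = -y/2
w(S) = 0
T(k) = -4 (T(k) = -4 + 0*√k = -4 + 0 = -4)
-T(s(7)) = -1*(-4) = 4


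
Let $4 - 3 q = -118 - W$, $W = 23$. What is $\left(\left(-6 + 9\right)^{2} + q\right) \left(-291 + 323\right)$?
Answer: $\frac{5504}{3} \approx 1834.7$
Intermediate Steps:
$q = \frac{145}{3}$ ($q = \frac{4}{3} - \frac{-118 - 23}{3} = \frac{4}{3} - -47 = \frac{4}{3} + 47 = \frac{145}{3} \approx 48.333$)
$\left(\left(-6 + 9\right)^{2} + q\right) \left(-291 + 323\right) = \left(\left(-6 + 9\right)^{2} + \frac{145}{3}\right) \left(-291 + 323\right) = \left(3^{2} + \frac{145}{3}\right) 32 = \left(9 + \frac{145}{3}\right) 32 = \frac{172}{3} \cdot 32 = \frac{5504}{3}$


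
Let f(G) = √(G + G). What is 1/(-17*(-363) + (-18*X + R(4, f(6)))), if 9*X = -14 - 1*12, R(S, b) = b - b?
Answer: 1/6223 ≈ 0.00016069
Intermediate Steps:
f(G) = √2*√G (f(G) = √(2*G) = √2*√G)
R(S, b) = 0
X = -26/9 (X = (-14 - 1*12)/9 = (-14 - 12)/9 = (⅑)*(-26) = -26/9 ≈ -2.8889)
1/(-17*(-363) + (-18*X + R(4, f(6)))) = 1/(-17*(-363) + (-18*(-26/9) + 0)) = 1/(6171 + (52 + 0)) = 1/(6171 + 52) = 1/6223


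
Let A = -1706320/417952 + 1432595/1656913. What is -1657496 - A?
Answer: -71739405990529161/43281881386 ≈ -1.6575e+6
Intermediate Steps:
A = -139279240295/43281881386 (A = -1706320*1/417952 + 1432595*(1/1656913) = -106645/26122 + 1432595/1656913 = -139279240295/43281881386 ≈ -3.2180)
-1657496 - A = -1657496 - 1*(-139279240295/43281881386) = -1657496 + 139279240295/43281881386 = -71739405990529161/43281881386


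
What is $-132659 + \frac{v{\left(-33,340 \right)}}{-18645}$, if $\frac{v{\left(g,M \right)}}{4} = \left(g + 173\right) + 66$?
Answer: $- \frac{2473427879}{18645} \approx -1.3266 \cdot 10^{5}$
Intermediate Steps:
$v{\left(g,M \right)} = 956 + 4 g$ ($v{\left(g,M \right)} = 4 \left(\left(g + 173\right) + 66\right) = 4 \left(\left(173 + g\right) + 66\right) = 4 \left(239 + g\right) = 956 + 4 g$)
$-132659 + \frac{v{\left(-33,340 \right)}}{-18645} = -132659 + \frac{956 + 4 \left(-33\right)}{-18645} = -132659 + \left(956 - 132\right) \left(- \frac{1}{18645}\right) = -132659 + 824 \left(- \frac{1}{18645}\right) = -132659 - \frac{824}{18645} = - \frac{2473427879}{18645}$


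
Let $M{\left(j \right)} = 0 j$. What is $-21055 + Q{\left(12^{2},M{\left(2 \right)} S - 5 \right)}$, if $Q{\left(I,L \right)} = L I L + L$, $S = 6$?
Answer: $-17460$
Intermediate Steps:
$M{\left(j \right)} = 0$
$Q{\left(I,L \right)} = L + I L^{2}$ ($Q{\left(I,L \right)} = I L L + L = I L^{2} + L = L + I L^{2}$)
$-21055 + Q{\left(12^{2},M{\left(2 \right)} S - 5 \right)} = -21055 + \left(0 \cdot 6 - 5\right) \left(1 + 12^{2} \left(0 \cdot 6 - 5\right)\right) = -21055 + \left(0 - 5\right) \left(1 + 144 \left(0 - 5\right)\right) = -21055 - 5 \left(1 + 144 \left(-5\right)\right) = -21055 - 5 \left(1 - 720\right) = -21055 - -3595 = -21055 + 3595 = -17460$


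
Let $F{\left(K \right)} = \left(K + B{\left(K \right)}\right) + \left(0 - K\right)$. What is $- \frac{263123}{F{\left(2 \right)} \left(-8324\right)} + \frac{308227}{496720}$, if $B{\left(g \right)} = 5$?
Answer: $\frac{1435268643}{206734864} \approx 6.9426$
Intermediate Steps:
$F{\left(K \right)} = 5$ ($F{\left(K \right)} = \left(K + 5\right) + \left(0 - K\right) = \left(5 + K\right) - K = 5$)
$- \frac{263123}{F{\left(2 \right)} \left(-8324\right)} + \frac{308227}{496720} = - \frac{263123}{5 \left(-8324\right)} + \frac{308227}{496720} = - \frac{263123}{-41620} + 308227 \cdot \frac{1}{496720} = \left(-263123\right) \left(- \frac{1}{41620}\right) + \frac{308227}{496720} = \frac{263123}{41620} + \frac{308227}{496720} = \frac{1435268643}{206734864}$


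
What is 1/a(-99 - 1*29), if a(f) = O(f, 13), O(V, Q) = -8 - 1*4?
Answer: -1/12 ≈ -0.083333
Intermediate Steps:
O(V, Q) = -12 (O(V, Q) = -8 - 4 = -12)
a(f) = -12
1/a(-99 - 1*29) = 1/(-12) = -1/12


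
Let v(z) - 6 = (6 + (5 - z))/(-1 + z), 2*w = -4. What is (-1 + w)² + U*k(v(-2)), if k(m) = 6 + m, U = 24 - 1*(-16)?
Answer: 947/3 ≈ 315.67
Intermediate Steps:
w = -2 (w = (½)*(-4) = -2)
v(z) = 6 + (11 - z)/(-1 + z) (v(z) = 6 + (6 + (5 - z))/(-1 + z) = 6 + (11 - z)/(-1 + z))
U = 40 (U = 24 + 16 = 40)
(-1 + w)² + U*k(v(-2)) = (-1 - 2)² + 40*(6 + 5*(1 - 2)/(-1 - 2)) = (-3)² + 40*(6 + 5*(-1)/(-3)) = 9 + 40*(6 + 5*(-⅓)*(-1)) = 9 + 40*(6 + 5/3) = 9 + 40*(23/3) = 9 + 920/3 = 947/3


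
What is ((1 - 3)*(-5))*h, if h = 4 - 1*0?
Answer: 40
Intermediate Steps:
h = 4 (h = 4 + 0 = 4)
((1 - 3)*(-5))*h = ((1 - 3)*(-5))*4 = -2*(-5)*4 = 10*4 = 40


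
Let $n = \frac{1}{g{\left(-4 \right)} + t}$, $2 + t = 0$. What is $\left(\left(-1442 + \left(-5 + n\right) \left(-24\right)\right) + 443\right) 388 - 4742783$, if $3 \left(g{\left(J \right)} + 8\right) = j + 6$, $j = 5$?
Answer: $- \frac{96564929}{19} \approx -5.0824 \cdot 10^{6}$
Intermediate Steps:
$t = -2$ ($t = -2 + 0 = -2$)
$g{\left(J \right)} = - \frac{13}{3}$ ($g{\left(J \right)} = -8 + \frac{5 + 6}{3} = -8 + \frac{1}{3} \cdot 11 = -8 + \frac{11}{3} = - \frac{13}{3}$)
$n = - \frac{3}{19}$ ($n = \frac{1}{- \frac{13}{3} - 2} = \frac{1}{- \frac{19}{3}} = - \frac{3}{19} \approx -0.15789$)
$\left(\left(-1442 + \left(-5 + n\right) \left(-24\right)\right) + 443\right) 388 - 4742783 = \left(\left(-1442 + \left(-5 - \frac{3}{19}\right) \left(-24\right)\right) + 443\right) 388 - 4742783 = \left(\left(-1442 - - \frac{2352}{19}\right) + 443\right) 388 - 4742783 = \left(\left(-1442 + \frac{2352}{19}\right) + 443\right) 388 - 4742783 = \left(- \frac{25046}{19} + 443\right) 388 - 4742783 = \left(- \frac{16629}{19}\right) 388 - 4742783 = - \frac{6452052}{19} - 4742783 = - \frac{96564929}{19}$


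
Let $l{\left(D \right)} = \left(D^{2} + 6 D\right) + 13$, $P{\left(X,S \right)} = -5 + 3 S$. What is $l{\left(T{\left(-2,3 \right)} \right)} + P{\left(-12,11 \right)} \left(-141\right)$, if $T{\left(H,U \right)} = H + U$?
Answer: $-3928$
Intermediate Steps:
$l{\left(D \right)} = 13 + D^{2} + 6 D$
$l{\left(T{\left(-2,3 \right)} \right)} + P{\left(-12,11 \right)} \left(-141\right) = \left(13 + \left(-2 + 3\right)^{2} + 6 \left(-2 + 3\right)\right) + \left(-5 + 3 \cdot 11\right) \left(-141\right) = \left(13 + 1^{2} + 6 \cdot 1\right) + \left(-5 + 33\right) \left(-141\right) = \left(13 + 1 + 6\right) + 28 \left(-141\right) = 20 - 3948 = -3928$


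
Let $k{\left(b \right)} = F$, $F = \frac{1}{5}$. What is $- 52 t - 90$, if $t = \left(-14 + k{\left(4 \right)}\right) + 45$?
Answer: $- \frac{8562}{5} \approx -1712.4$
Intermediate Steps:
$F = \frac{1}{5} \approx 0.2$
$k{\left(b \right)} = \frac{1}{5}$
$t = \frac{156}{5}$ ($t = \left(-14 + \frac{1}{5}\right) + 45 = - \frac{69}{5} + 45 = \frac{156}{5} \approx 31.2$)
$- 52 t - 90 = \left(-52\right) \frac{156}{5} - 90 = - \frac{8112}{5} - 90 = - \frac{8562}{5}$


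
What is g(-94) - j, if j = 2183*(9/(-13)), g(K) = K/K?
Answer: 19660/13 ≈ 1512.3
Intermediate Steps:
g(K) = 1
j = -19647/13 (j = 2183*(9*(-1/13)) = 2183*(-9/13) = -19647/13 ≈ -1511.3)
g(-94) - j = 1 - 1*(-19647/13) = 1 + 19647/13 = 19660/13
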